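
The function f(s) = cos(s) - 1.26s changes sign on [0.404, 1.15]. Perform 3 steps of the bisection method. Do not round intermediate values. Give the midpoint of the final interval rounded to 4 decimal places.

0.6371

f(0.404000) = 0.410456, f(1.150000) = -1.040513 (opposite signs)
step 1: m = 0.777000, f(m) = -0.266000 < 0 → root in [0.404000, 0.777000]
step 2: m = 0.590500, f(m) = 0.086632 > 0 → root in [0.590500, 0.777000]
step 3: m = 0.683750, f(m) = -0.086316 < 0 → root in [0.590500, 0.683750]
Midpoint of [0.590500, 0.683750] = 0.637125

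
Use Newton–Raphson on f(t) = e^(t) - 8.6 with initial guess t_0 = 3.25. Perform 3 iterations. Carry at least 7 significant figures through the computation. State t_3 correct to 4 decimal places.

2.1550

Newton update: t ← t − f(t)/f'(t).
f'(t) = e^(t)
t_0 = 3.250000: f = 17.190340, f' = 25.790340 → t_1 = 3.250000 - (17.190340)/(25.790340) = 2.583458
t_1 = 2.583458: f = 4.642855, f' = 13.242855 → t_2 = 2.583458 - (4.642855)/(13.242855) = 2.232865
t_2 = 2.232865: f = 0.726548, f' = 9.326548 → t_3 = 2.232865 - (0.726548)/(9.326548) = 2.154964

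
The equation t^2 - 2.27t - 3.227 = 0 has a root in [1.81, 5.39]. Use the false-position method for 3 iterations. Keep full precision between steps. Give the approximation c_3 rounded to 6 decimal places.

3.179548

f(1.810000) = -4.059600, f(5.390000) = 13.589800
step 1: c = 2.633448, f(c) = -2.269878 < 0 → new bracket [2.633448, 5.390000]
step 2: c = 3.027973, f(c) = -0.931878 < 0 → new bracket [3.027973, 5.390000]
step 3: c = 3.179548, f(c) = -0.335049 < 0 → new bracket [3.179548, 5.390000]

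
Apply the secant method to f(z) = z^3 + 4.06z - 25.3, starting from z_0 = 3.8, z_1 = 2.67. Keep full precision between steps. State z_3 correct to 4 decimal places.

Secant update: z_(k+1) = z_k − f(z_k)·(z_k − z_(k-1))/(f(z_k) − f(z_(k-1))).
f(z_0) = 45.000000, f(z_1) = 4.574363
z_2 = 2.670000 - (4.574363)·(2.670000 - 3.800000)/(4.574363 - (45.000000)) = 2.542135; f(z_2) = 1.449486
z_3 = 2.542135 - (1.449486)·(2.542135 - 2.670000)/(1.449486 - (4.574363)) = 2.482824; f(z_3) = 0.085426

2.4828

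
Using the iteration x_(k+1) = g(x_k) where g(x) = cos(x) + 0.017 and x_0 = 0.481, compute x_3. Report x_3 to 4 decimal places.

x_1 = g(0.481000) = 0.903533
x_2 = g(0.903533) = 0.635839
x_3 = g(0.635839) = 0.821574

0.8216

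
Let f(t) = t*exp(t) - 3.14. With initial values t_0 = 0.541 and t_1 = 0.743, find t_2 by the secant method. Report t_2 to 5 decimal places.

1.24684

Secant update: t_(k+1) = t_k − f(t_k)·(t_k − t_(k-1))/(f(t_k) − f(t_(k-1))).
f(t_0) = -2.210711, f(t_1) = -1.578041
t_2 = 0.743000 - (-1.578041)·(0.743000 - 0.541000)/(-1.578041 - (-2.210711)) = 1.246839; f(t_2) = 1.198164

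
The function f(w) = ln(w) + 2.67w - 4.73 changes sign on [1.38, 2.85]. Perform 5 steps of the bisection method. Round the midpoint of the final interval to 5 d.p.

f(1.380000) = -0.723317, f(2.850000) = 3.926819 (opposite signs)
step 1: m = 2.115000, f(m) = 1.666105 > 0 → root in [1.380000, 2.115000]
step 2: m = 1.747500, f(m) = 0.494011 > 0 → root in [1.380000, 1.747500]
step 3: m = 1.563750, f(m) = -0.107701 < 0 → root in [1.563750, 1.747500]
step 4: m = 1.655625, f(m) = 0.194697 > 0 → root in [1.563750, 1.655625]
step 5: m = 1.609688, f(m) = 0.043906 > 0 → root in [1.563750, 1.609688]
Midpoint of [1.563750, 1.609688] = 1.586719

1.58672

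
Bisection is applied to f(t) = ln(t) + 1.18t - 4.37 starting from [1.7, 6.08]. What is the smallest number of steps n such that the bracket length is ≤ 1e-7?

Initial width b − a = 6.08 − 1.7 = 4.380000.
After n steps the width is (b−a)/2^n; need (b−a)/2^n ≤ 1e-7.
So n ≥ log₂(4.380000/1e-7) = log₂(43800000.0000) ≈ 25.3844.
Hence n = 26.

26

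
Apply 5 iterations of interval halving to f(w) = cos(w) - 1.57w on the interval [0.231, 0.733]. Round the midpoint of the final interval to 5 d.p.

0.53691

f(0.231000) = 0.610768, f(0.733000) = -0.407640 (opposite signs)
step 1: m = 0.482000, f(m) = 0.129330 > 0 → root in [0.482000, 0.733000]
step 2: m = 0.607500, f(m) = -0.132697 < 0 → root in [0.482000, 0.607500]
step 3: m = 0.544750, f(m) = -0.000001 < 0 → root in [0.482000, 0.544750]
step 4: m = 0.513375, f(m) = 0.065093 > 0 → root in [0.513375, 0.544750]
step 5: m = 0.529062, f(m) = 0.032653 > 0 → root in [0.529062, 0.544750]
Midpoint of [0.529062, 0.544750] = 0.536906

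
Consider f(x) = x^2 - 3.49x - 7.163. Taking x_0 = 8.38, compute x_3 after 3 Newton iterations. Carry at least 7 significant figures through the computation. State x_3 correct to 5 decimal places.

4.94144

f'(x) = 2x - 3.49
x_0 = 8.380000: f = 33.815200, f' = 13.270000 → x_1 = 8.380000 - (33.815200)/(13.270000) = 5.831756
x_1 = 5.831756: f = 6.493548, f' = 8.173512 → x_2 = 5.831756 - (6.493548)/(8.173512) = 5.037293
x_2 = 5.037293: f = 0.631171, f' = 6.584587 → x_3 = 5.037293 - (0.631171)/(6.584587) = 4.941438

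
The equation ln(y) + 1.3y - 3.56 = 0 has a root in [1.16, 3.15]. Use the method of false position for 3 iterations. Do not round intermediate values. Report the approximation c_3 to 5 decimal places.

False-position update: c = (a·f(b) − b·f(a))/(f(b) − f(a)); replace the endpoint whose sign matches f(c).
f(1.160000) = -1.903580, f(3.150000) = 1.682402
step 1: c = 2.216370, f(c) = 0.117152 > 0 → new bracket [1.160000, 2.216370]
step 2: c = 2.155127, f(c) = 0.009515 > 0 → new bracket [1.160000, 2.155127]
step 3: c = 2.150178, f(c) = 0.000782 > 0 → new bracket [1.160000, 2.150178]

2.15018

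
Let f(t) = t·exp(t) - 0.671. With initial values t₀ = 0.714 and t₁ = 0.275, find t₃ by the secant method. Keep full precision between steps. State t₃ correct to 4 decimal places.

f(t_0) = 0.787090, f(t_1) = -0.308954
t_2 = 0.275000 - (-0.308954)·(0.275000 - 0.714000)/(-0.308954 - (0.787090)) = 0.398746; f(t_2) = -0.076887
t_3 = 0.398746 - (-0.076887)·(0.398746 - 0.275000)/(-0.076887 - (-0.308954)) = 0.439744; f(t_3) = 0.011620

0.4397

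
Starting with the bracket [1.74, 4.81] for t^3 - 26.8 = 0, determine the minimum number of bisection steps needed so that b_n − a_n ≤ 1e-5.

19

Initial width b − a = 4.81 − 1.74 = 3.070000.
After n steps the width is (b−a)/2^n; need (b−a)/2^n ≤ 1e-5.
So n ≥ log₂(3.070000/1e-5) = log₂(307000.0000) ≈ 18.2279.
Hence n = 19.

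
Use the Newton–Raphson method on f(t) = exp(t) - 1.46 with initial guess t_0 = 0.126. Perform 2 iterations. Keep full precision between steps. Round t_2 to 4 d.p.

0.3790

f'(t) = exp(t)
t_0 = 0.126000: f = -0.325718, f' = 1.134282 → t_1 = 0.126000 - (-0.325718)/(1.134282) = 0.413158
t_1 = 0.413158: f = 0.051583, f' = 1.511583 → t_2 = 0.413158 - (0.051583)/(1.511583) = 0.379032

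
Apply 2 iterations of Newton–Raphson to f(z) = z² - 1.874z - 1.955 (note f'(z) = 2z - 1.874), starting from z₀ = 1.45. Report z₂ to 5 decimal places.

2.91523

Newton update: z ← z − f(z)/f'(z).
z_0 = 1.450000: f = -2.569800, f' = 1.026000 → z_1 = 1.450000 - (-2.569800)/(1.026000) = 3.954678
z_1 = 3.954678: f = 6.273414, f' = 6.035357 → z_2 = 3.954678 - (6.273414)/(6.035357) = 2.915235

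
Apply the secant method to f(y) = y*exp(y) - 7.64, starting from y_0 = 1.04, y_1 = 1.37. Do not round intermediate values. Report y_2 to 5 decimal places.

f(y_0) = -4.697614, f(y_1) = -2.248570
y_2 = 1.370000 - (-2.248570)·(1.370000 - 1.040000)/(-2.248570 - (-4.697614)) = 1.672987; f(y_2) = 1.273769

1.67299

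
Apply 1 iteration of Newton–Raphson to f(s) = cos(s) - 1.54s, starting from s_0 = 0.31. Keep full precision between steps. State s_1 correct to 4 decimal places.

0.5674

f'(s) = -sin(s) - 1.54
s_0 = 0.310000: f = 0.474934, f' = -1.845059 → s_1 = 0.310000 - (0.474934)/(-1.845059) = 0.567408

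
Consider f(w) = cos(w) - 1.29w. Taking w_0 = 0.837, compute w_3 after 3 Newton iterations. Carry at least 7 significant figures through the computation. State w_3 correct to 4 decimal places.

0.6275

f'(w) = -sin(w) - 1.29
w_0 = 0.837000: f = -0.410036, f' = -2.032637 → w_1 = 0.837000 - (-0.410036)/(-2.032637) = 0.635274
w_1 = 0.635274: f = -0.014594, f' = -1.883398 → w_2 = 0.635274 - (-0.014594)/(-1.883398) = 0.627525
w_2 = 0.627525: f = -0.000024, f' = -1.877143 → w_3 = 0.627525 - (-0.000024)/(-1.877143) = 0.627512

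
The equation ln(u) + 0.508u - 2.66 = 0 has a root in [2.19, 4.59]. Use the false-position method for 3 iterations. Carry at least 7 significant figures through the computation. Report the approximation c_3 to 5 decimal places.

3.04489

f(2.190000) = -0.763578, f(4.590000) = 1.195600
step 1: c = 3.125386, f(c) = 0.067254 > 0 → new bracket [2.190000, 3.125386]
step 2: c = 3.049669, f(c) = 0.004265 > 0 → new bracket [2.190000, 3.049669]
step 3: c = 3.044894, f(c) = 0.000272 > 0 → new bracket [2.190000, 3.044894]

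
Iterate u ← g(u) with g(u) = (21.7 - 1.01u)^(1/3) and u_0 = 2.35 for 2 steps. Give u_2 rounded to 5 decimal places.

u_1 = g(2.350000) = 2.683600
u_2 = g(2.683600) = 2.667913

2.66791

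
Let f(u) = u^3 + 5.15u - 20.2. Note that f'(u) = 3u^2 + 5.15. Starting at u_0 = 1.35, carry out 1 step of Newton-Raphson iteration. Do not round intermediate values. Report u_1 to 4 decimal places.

u_0 = 1.350000: f = -10.787125, f' = 10.617500 → u_1 = 1.350000 - (-10.787125)/(10.617500) = 2.365976

2.3660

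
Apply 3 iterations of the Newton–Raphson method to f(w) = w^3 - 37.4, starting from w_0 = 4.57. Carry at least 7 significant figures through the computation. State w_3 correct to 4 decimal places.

f'(w) = 3w^2
w_0 = 4.570000: f = 58.043993, f' = 62.654700 → w_1 = 4.570000 - (58.043993)/(62.654700) = 3.643589
w_1 = 3.643589: f = 10.971350, f' = 39.827226 → w_2 = 3.643589 - (10.971350)/(39.827226) = 3.368116
w_2 = 3.368116: f = 0.808585, f' = 34.032607 → w_3 = 3.368116 - (0.808585)/(34.032607) = 3.344356

3.3444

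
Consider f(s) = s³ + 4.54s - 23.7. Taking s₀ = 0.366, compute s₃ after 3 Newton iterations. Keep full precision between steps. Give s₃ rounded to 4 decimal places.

f'(s) = 3s² + 4.54
s_0 = 0.366000: f = -21.989332, f' = 4.941868 → s_1 = 0.366000 - (-21.989332)/(4.941868) = 4.815599
s_1 = 4.815599: f = 109.836548, f' = 74.109988 → s_2 = 4.815599 - (109.836548)/(74.109988) = 3.333524
s_2 = 3.333524: f = 28.477608, f' = 37.877155 → s_3 = 3.333524 - (28.477608)/(37.877155) = 2.581683

2.5817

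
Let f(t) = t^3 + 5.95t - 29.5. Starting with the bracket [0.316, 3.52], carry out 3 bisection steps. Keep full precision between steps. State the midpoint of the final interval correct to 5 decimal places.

2.51875

f(0.316000) = -27.588246, f(3.520000) = 35.058208 (opposite signs)
step 1: m = 1.918000, f(m) = -11.032107 < 0 → root in [1.918000, 3.520000]
step 2: m = 2.719000, f(m) = 6.779511 > 0 → root in [1.918000, 2.719000]
step 3: m = 2.318500, f(m) = -3.241962 < 0 → root in [2.318500, 2.719000]
Midpoint of [2.318500, 2.719000] = 2.518750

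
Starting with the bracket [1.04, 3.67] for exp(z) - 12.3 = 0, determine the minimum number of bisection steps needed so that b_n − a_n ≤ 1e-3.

Initial width b − a = 3.67 − 1.04 = 2.630000.
After n steps the width is (b−a)/2^n; need (b−a)/2^n ≤ 1e-3.
So n ≥ log₂(2.630000/1e-3) = log₂(2630.0000) ≈ 11.3608.
Hence n = 12.

12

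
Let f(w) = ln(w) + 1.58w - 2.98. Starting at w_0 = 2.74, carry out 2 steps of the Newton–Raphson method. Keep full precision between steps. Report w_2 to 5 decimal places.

Newton update: w ← w − f(w)/f'(w).
f'(w) = 1/w + 1.58
w_0 = 2.740000: f = 2.357158, f' = 1.944964 → w_1 = 2.740000 - (2.357158)/(1.944964) = 1.528071
w_1 = 1.528071: f = -0.141642, f' = 2.234420 → w_2 = 1.528071 - (-0.141642)/(2.234420) = 1.591462

1.59146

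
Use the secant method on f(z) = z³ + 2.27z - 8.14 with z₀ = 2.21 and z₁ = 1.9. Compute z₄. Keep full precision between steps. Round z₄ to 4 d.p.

1.6408

Secant update: z_(k+1) = z_k − f(z_k)·(z_k − z_(k-1))/(f(z_k) − f(z_(k-1))).
f(z_0) = 7.670561, f(z_1) = 3.032000
z_2 = 1.900000 - (3.032000)·(1.900000 - 2.210000)/(3.032000 - (7.670561)) = 1.697368; f(z_2) = 0.603243
z_3 = 1.697368 - (0.603243)·(1.697368 - 1.900000)/(0.603243 - (3.032000)) = 1.647039; f(z_3) = 0.066768
z_4 = 1.647039 - (0.066768)·(1.647039 - 1.697368)/(0.066768 - (0.603243)) = 1.640776; f(z_4) = 0.001767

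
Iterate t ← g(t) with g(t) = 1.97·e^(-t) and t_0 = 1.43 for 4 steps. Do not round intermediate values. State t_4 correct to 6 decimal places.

1.107295

t_1 = g(1.430000) = 0.471439
t_2 = g(0.471439) = 1.229484
t_3 = g(1.229484) = 0.576113
t_4 = g(0.576113) = 1.107295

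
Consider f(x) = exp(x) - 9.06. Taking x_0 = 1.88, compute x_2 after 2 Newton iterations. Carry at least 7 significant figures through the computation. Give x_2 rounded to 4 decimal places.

2.2056

f'(x) = exp(x)
x_0 = 1.880000: f = -2.506495, f' = 6.553505 → x_1 = 1.880000 - (-2.506495)/(6.553505) = 2.262466
x_1 = 2.262466: f = 0.546754, f' = 9.606754 → x_2 = 2.262466 - (0.546754)/(9.606754) = 2.205553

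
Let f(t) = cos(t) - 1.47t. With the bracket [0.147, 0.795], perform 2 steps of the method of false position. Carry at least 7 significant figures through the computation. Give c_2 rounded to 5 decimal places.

0.57107

f(0.147000) = 0.773125, f(0.795000) = -0.468365
step 1: c = 0.550535, f(c) = 0.042958 > 0 → new bracket [0.550535, 0.795000]
step 2: c = 0.571073, f(c) = 0.001843 > 0 → new bracket [0.571073, 0.795000]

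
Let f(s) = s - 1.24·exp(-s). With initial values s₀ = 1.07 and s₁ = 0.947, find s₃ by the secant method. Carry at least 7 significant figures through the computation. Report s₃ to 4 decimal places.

0.6496

f(s_0) = 0.644669, f(s_1) = 0.466000
s_2 = 0.947000 - (0.466000)·(0.947000 - 1.070000)/(0.466000 - (0.644669)) = 0.626195; f(s_2) = -0.036737
s_3 = 0.626195 - (-0.036737)·(0.626195 - 0.947000)/(-0.036737 - (0.466000)) = 0.649637; f(s_3) = 0.002066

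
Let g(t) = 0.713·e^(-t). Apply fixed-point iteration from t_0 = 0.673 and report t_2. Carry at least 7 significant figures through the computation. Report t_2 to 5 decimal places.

0.49558

t_1 = g(0.673000) = 0.363755
t_2 = g(0.363755) = 0.495579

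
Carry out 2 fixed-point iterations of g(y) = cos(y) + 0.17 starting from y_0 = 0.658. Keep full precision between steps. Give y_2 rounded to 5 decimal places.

0.74252

y_1 = g(0.658000) = 0.961217
y_2 = g(0.961217) = 0.742523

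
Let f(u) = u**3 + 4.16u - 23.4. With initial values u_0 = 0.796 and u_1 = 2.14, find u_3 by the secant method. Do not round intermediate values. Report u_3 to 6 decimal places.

2.365817

Secant update: u_(k+1) = u_k − f(u_k)·(u_k − u_(k-1))/(f(u_k) − f(u_(k-1))).
f(u_0) = -19.584282, f(u_1) = -4.697256
u_2 = 2.140000 - (-4.697256)·(2.140000 - 0.796000)/(-4.697256 - (-19.584282)) = 2.564068; f(u_2) = 4.123848
u_3 = 2.564068 - (4.123848)·(2.564068 - 2.140000)/(4.123848 - (-4.697256)) = 2.365817; f(u_3) = -0.316508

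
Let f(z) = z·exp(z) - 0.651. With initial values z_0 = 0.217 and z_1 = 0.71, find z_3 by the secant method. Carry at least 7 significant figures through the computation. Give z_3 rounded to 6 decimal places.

Secant update: z_(k+1) = z_k − f(z_k)·(z_k − z_(k-1))/(f(z_k) − f(z_(k-1))).
f(z_0) = -0.381411, f(z_1) = 0.793134
z_2 = 0.710000 - (0.793134)·(0.710000 - 0.217000)/(0.793134 - (-0.381411)) = 0.377092; f(z_2) = -0.101184
z_3 = 0.377092 - (-0.101184)·(0.377092 - 0.710000)/(-0.101184 - (0.793134)) = 0.414758; f(z_3) = -0.023054

0.414758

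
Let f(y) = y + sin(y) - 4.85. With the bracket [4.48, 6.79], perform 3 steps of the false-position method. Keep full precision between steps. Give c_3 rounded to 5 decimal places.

5.52924

False-position update: c = (a·f(b) − b·f(a))/(f(b) − f(a)); replace the endpoint whose sign matches f(c).
f(4.480000) = -1.343119, f(6.790000) = 2.425395
step 1: c = 5.303297, f(c) = -0.377139 < 0 → new bracket [5.303297, 6.790000]
step 2: c = 5.503363, f(c) = -0.049790 < 0 → new bracket [5.503363, 6.790000]
step 3: c = 5.529245, f(c) = -0.005272 < 0 → new bracket [5.529245, 6.790000]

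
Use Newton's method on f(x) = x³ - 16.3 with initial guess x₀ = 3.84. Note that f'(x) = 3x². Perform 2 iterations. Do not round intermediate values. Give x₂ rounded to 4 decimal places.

2.5859

Newton update: x ← x − f(x)/f'(x).
x_0 = 3.840000: f = 40.323104, f' = 44.236800 → x_1 = 3.840000 - (40.323104)/(44.236800) = 2.928471
x_1 = 2.928471: f = 8.814411, f' = 25.727836 → x_2 = 2.928471 - (8.814411)/(25.727836) = 2.585869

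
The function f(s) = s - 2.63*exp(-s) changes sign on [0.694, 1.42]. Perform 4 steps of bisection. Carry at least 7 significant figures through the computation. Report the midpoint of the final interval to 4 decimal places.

f(0.694000) = -0.619879, f(1.420000) = 0.784292 (opposite signs)
step 1: m = 1.057000, f(m) = 0.143084 > 0 → root in [0.694000, 1.057000]
step 2: m = 0.875500, f(m) = -0.220299 < 0 → root in [0.875500, 1.057000]
step 3: m = 0.966250, f(m) = -0.034484 < 0 → root in [0.966250, 1.057000]
step 4: m = 1.011625, f(m) = 0.055284 > 0 → root in [0.966250, 1.011625]
Midpoint of [0.966250, 1.011625] = 0.988938

0.9889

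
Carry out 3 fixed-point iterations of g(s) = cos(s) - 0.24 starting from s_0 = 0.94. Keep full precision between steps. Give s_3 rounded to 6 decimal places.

s_1 = g(0.940000) = 0.349788
s_2 = g(0.349788) = 0.699445
s_3 = g(0.699445) = 0.525199

0.525199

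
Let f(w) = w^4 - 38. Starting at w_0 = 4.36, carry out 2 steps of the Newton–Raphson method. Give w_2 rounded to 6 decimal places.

2.783481

f'(w) = 4w^3
w_0 = 4.360000: f = 323.364892, f' = 331.527424 → w_1 = 4.360000 - (323.364892)/(331.527424) = 3.384621
w_1 = 3.384621: f = 93.232128, f' = 155.092258 → w_2 = 3.384621 - (93.232128)/(155.092258) = 2.783481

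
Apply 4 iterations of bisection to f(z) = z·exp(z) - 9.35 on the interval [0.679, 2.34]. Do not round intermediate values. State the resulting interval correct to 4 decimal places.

[1.6133, 1.7171]

f(0.679000) = -8.011077, f(2.340000) = 14.942094 (opposite signs)
step 1: m = 1.509500, f(m) = -2.520316 < 0 → root in [1.509500, 2.340000]
step 2: m = 1.924750, f(m) = 3.841149 > 0 → root in [1.509500, 1.924750]
step 3: m = 1.717125, f(m) = 0.211804 > 0 → root in [1.509500, 1.717125]
step 4: m = 1.613313, f(m) = -1.252122 < 0 → root in [1.613313, 1.717125]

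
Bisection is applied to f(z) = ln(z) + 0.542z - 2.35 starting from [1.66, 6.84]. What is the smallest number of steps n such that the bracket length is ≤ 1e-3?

13

Initial width b − a = 6.84 − 1.66 = 5.180000.
After n steps the width is (b−a)/2^n; need (b−a)/2^n ≤ 1e-3.
So n ≥ log₂(5.180000/1e-3) = log₂(5180.0000) ≈ 12.3387.
Hence n = 13.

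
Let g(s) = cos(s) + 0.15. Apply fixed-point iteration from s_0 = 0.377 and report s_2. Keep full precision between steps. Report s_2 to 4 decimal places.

s_1 = g(0.377000) = 1.079773
s_2 = g(1.079773) = 0.621528

0.6215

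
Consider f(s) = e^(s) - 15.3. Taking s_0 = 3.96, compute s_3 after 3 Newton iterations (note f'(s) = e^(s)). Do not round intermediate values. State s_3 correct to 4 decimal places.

2.7343

Newton update: s ← s − f(s)/f'(s).
s_0 = 3.960000: f = 37.157326, f' = 52.457326 → s_1 = 3.960000 - (37.157326)/(52.457326) = 3.251666
s_1 = 3.251666: f = 10.533333, f' = 25.833333 → s_2 = 3.251666 - (10.533333)/(25.833333) = 2.843924
s_2 = 2.843924: f = 1.883055, f' = 17.183055 → s_3 = 2.843924 - (1.883055)/(17.183055) = 2.734336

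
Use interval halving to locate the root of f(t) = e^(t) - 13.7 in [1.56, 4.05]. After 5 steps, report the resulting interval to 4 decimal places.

f(1.560000) = -8.941179, f(4.050000) = 43.697457 (opposite signs)
step 1: m = 2.805000, f(m) = 2.827076 > 0 → root in [1.560000, 2.805000]
step 2: m = 2.182500, f(m) = -4.831550 < 0 → root in [2.182500, 2.805000]
step 3: m = 2.493750, f(m) = -1.593409 < 0 → root in [2.493750, 2.805000]
step 4: m = 2.649375, f(m) = 0.445195 > 0 → root in [2.493750, 2.649375]
step 5: m = 2.571562, f(m) = -0.613744 < 0 → root in [2.571562, 2.649375]

[2.5716, 2.6494]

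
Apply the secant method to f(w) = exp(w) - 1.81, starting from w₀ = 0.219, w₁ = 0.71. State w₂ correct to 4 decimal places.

f(w_0) = -0.565169, f(w_1) = 0.223991
w_2 = 0.710000 - (0.223991)·(0.710000 - 0.219000)/(0.223991 - (-0.565169)) = 0.570637; f(w_2) = -0.040606

0.5706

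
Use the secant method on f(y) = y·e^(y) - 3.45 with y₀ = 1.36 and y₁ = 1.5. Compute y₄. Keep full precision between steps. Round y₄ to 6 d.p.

f(y_0) = 1.848823, f(y_1) = 3.272534
y_2 = 1.500000 - (3.272534)·(1.500000 - 1.360000)/(3.272534 - (1.848823)) = 1.178197; f(y_2) = 0.377385
y_3 = 1.178197 - (0.377385)·(1.178197 - 1.500000)/(0.377385 - (3.272534)) = 1.136249; f(y_3) = 0.089489
y_4 = 1.136249 - (0.089489)·(1.136249 - 1.178197)/(0.089489 - (0.377385)) = 1.123211; f(y_4) = 0.003547

1.123211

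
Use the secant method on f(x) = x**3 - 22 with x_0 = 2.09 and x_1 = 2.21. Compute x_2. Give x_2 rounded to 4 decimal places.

3.0179

Secant update: x_(k+1) = x_k − f(x_k)·(x_k − x_(k-1))/(f(x_k) − f(x_(k-1))).
f(x_0) = -12.870671, f(x_1) = -11.206139
x_2 = 2.210000 - (-11.206139)·(2.210000 - 2.090000)/(-11.206139 - (-12.870671)) = 3.017877; f(x_2) = 5.485554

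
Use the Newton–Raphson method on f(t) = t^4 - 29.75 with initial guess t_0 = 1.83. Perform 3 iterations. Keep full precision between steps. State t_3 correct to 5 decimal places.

2.33619

f'(t) = 4t^3
t_0 = 1.830000: f = -18.534869, f' = 24.513948 → t_1 = 1.830000 - (-18.534869)/(24.513948) = 2.586095
t_1 = 2.586095: f = 14.977824, f' = 69.182033 → t_2 = 2.586095 - (14.977824)/(69.182033) = 2.369596
t_2 = 2.369596: f = 1.778062, f' = 53.220990 → t_3 = 2.369596 - (1.778062)/(53.220990) = 2.336187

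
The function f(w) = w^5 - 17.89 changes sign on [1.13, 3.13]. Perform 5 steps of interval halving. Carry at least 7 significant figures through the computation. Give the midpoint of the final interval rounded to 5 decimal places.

f(1.130000) = -16.047565, f(3.130000) = 282.525051 (opposite signs)
step 1: m = 2.130000, f(m) = 25.952773 > 0 → root in [1.130000, 2.130000]
step 2: m = 1.630000, f(m) = -6.383638 < 0 → root in [1.630000, 2.130000]
step 3: m = 1.880000, f(m) = 5.594929 > 0 → root in [1.630000, 1.880000]
step 4: m = 1.755000, f(m) = -1.241098 < 0 → root in [1.755000, 1.880000]
step 5: m = 1.817500, f(m) = 1.942255 > 0 → root in [1.755000, 1.817500]
Midpoint of [1.755000, 1.817500] = 1.786250

1.78625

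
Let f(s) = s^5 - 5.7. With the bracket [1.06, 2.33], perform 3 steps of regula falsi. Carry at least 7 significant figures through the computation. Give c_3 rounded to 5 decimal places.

False-position update: c = (a·f(b) − b·f(a))/(f(b) − f(a)); replace the endpoint whose sign matches f(c).
f(1.060000) = -4.361774, f(2.330000) = 62.971986
step 1: c = 1.142269, f(c) = -3.755351 < 0 → new bracket [1.142269, 2.330000]
step 2: c = 1.209113, f(c) = -3.115751 < 0 → new bracket [1.209113, 2.330000]
step 3: c = 1.261958, f(c) = -2.499451 < 0 → new bracket [1.261958, 2.330000]

1.26196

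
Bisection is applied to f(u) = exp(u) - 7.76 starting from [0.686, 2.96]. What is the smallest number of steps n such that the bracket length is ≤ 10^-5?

Initial width b − a = 2.96 − 0.686 = 2.274000.
After n steps the width is (b−a)/2^n; need (b−a)/2^n ≤ 10^-5.
So n ≥ log₂(2.274000/10^-5) = log₂(227400.0000) ≈ 17.7949.
Hence n = 18.

18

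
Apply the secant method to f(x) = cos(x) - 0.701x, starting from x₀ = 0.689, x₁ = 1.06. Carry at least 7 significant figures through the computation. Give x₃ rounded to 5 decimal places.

f(x_0) = 0.288893, f(x_1) = -0.254188
x_2 = 1.060000 - (-0.254188)·(1.060000 - 0.689000)/(-0.254188 - (0.288893)) = 0.886354; f(x_2) = 0.010907
x_3 = 0.886354 - (0.010907)·(0.886354 - 1.060000)/(0.010907 - (-0.254188)) = 0.893498; f(x_3) = 0.000347

0.89350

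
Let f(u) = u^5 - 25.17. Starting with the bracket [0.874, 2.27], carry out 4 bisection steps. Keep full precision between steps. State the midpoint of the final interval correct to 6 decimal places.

f(0.874000) = -24.660015, f(2.270000) = 35.103899 (opposite signs)
step 1: m = 1.572000, f(m) = -15.570188 < 0 → root in [1.572000, 2.270000]
step 2: m = 1.921000, f(m) = 0.989945 > 0 → root in [1.572000, 1.921000]
step 3: m = 1.746500, f(m) = -8.920390 < 0 → root in [1.746500, 1.921000]
step 4: m = 1.833750, f(m) = -4.435163 < 0 → root in [1.833750, 1.921000]
Midpoint of [1.833750, 1.921000] = 1.877375

1.877375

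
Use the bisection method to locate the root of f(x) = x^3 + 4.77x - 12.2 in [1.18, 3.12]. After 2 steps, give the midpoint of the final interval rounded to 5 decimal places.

f(1.180000) = -4.928368, f(3.120000) = 33.053728 (opposite signs)
step 1: m = 2.150000, f(m) = 7.993875 > 0 → root in [1.180000, 2.150000]
step 2: m = 1.665000, f(m) = 0.357805 > 0 → root in [1.180000, 1.665000]
Midpoint of [1.180000, 1.665000] = 1.422500

1.42250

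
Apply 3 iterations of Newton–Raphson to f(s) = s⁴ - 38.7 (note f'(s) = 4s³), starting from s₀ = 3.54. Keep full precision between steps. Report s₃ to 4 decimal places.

2.4969

s_0 = 3.540000: f = 118.340999, f' = 177.447456 → s_1 = 3.540000 - (118.340999)/(177.447456) = 2.873093
s_1 = 2.873093: f = 29.439442, f' = 94.865636 → s_2 = 2.873093 - (29.439442)/(94.865636) = 2.562765
s_2 = 2.562765: f = 4.435526, f' = 67.326544 → s_3 = 2.562765 - (4.435526)/(67.326544) = 2.496884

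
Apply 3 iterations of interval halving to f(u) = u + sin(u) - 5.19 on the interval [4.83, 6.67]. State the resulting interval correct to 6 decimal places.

f(4.830000) = -1.353092, f(6.670000) = 1.857240 (opposite signs)
step 1: m = 5.750000, f(m) = 0.051721 > 0 → root in [4.830000, 5.750000]
step 2: m = 5.290000, f(m) = -0.737769 < 0 → root in [5.290000, 5.750000]
step 3: m = 5.520000, f(m) = -0.361227 < 0 → root in [5.520000, 5.750000]

[5.520000, 5.750000]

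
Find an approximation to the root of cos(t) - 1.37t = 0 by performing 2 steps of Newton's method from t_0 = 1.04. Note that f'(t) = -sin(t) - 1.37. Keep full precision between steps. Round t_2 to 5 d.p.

Newton update: t ← t − f(t)/f'(t).
t_0 = 1.040000: f = -0.918580, f' = -2.232404 → t_1 = 1.040000 - (-0.918580)/(-2.232404) = 0.628524
t_1 = 0.628524: f = -0.052183, f' = -1.957952 → t_2 = 0.628524 - (-0.052183)/(-1.957952) = 0.601873

0.60187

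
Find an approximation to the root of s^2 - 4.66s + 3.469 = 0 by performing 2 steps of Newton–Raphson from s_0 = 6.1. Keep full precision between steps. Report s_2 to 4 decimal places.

3.8593

f'(s) = 2s - 4.66
s_0 = 6.100000: f = 12.253000, f' = 7.540000 → s_1 = 6.100000 - (12.253000)/(7.540000) = 4.474934
s_1 = 4.474934: f = 2.640841, f' = 4.289867 → s_2 = 4.474934 - (2.640841)/(4.289867) = 3.859334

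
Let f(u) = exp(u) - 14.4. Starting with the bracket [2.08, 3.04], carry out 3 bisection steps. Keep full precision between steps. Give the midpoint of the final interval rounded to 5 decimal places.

2.62000

f(2.080000) = -6.395531, f(3.040000) = 6.505243 (opposite signs)
step 1: m = 2.560000, f(m) = -1.464183 < 0 → root in [2.560000, 3.040000]
step 2: m = 2.800000, f(m) = 2.044647 > 0 → root in [2.560000, 2.800000]
step 3: m = 2.680000, f(m) = 0.185093 > 0 → root in [2.560000, 2.680000]
Midpoint of [2.560000, 2.680000] = 2.620000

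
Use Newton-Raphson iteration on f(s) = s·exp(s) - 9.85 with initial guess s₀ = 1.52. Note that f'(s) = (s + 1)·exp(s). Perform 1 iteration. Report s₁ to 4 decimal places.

s_0 = 1.520000: f = -2.900218, f' = 11.522007 → s_1 = 1.520000 - (-2.900218)/(11.522007) = 1.771711

1.7717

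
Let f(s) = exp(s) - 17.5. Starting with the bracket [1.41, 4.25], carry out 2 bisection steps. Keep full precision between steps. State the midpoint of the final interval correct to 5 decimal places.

3.18500

f(1.410000) = -13.404045, f(4.250000) = 52.605412 (opposite signs)
step 1: m = 2.830000, f(m) = -0.554539 < 0 → root in [2.830000, 4.250000]
step 2: m = 3.540000, f(m) = 16.966919 > 0 → root in [2.830000, 3.540000]
Midpoint of [2.830000, 3.540000] = 3.185000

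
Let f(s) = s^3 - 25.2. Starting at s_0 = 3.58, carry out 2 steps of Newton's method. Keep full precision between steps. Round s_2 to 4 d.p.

f'(s) = 3s^2
s_0 = 3.580000: f = 20.682712, f' = 38.449200 → s_1 = 3.580000 - (20.682712)/(38.449200) = 3.042077
s_1 = 3.042077: f = 2.952086, f' = 27.762696 → s_2 = 3.042077 - (2.952086)/(27.762696) = 2.935744

2.9357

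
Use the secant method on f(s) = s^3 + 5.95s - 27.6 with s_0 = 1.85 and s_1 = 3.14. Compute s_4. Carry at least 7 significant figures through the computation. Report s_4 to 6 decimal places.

f(s_0) = -10.260875, f(s_1) = 22.042144
s_2 = 3.140000 - (22.042144)·(3.140000 - 1.850000)/(22.042144 - (-10.260875)) = 2.259761; f(s_2) = -2.614900
s_3 = 2.259761 - (-2.614900)·(2.259761 - 3.140000)/(-2.614900 - (22.042144)) = 2.353111; f(s_3) = -0.569496
s_4 = 2.353111 - (-0.569496)·(2.353111 - 2.259761)/(-0.569496 - (-2.614900)) = 2.379103; f(s_4) = 0.021688

2.379103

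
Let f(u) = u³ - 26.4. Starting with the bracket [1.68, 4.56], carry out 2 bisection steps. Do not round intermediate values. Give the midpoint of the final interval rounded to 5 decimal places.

2.76000

f(1.680000) = -21.658368, f(4.560000) = 68.418816 (opposite signs)
step 1: m = 3.120000, f(m) = 3.971328 > 0 → root in [1.680000, 3.120000]
step 2: m = 2.400000, f(m) = -12.576000 < 0 → root in [2.400000, 3.120000]
Midpoint of [2.400000, 3.120000] = 2.760000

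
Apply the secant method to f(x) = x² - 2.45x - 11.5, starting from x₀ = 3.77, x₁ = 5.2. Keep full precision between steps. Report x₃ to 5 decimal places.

4.82769

f(x_0) = -6.523600, f(x_1) = 2.800000
x_2 = 5.200000 - (2.800000)·(5.200000 - 3.770000)/(2.800000 - (-6.523600)) = 4.770552; f(x_2) = -0.429685
x_3 = 4.770552 - (-0.429685)·(4.770552 - 5.200000)/(-0.429685 - (2.800000)) = 4.827687; f(x_3) = -0.021272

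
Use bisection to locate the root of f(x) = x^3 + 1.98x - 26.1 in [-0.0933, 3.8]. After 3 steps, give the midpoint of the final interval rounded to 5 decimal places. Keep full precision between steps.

2.58334

f(-0.093300) = -26.285546, f(3.800000) = 36.296000 (opposite signs)
step 1: m = 1.853350, f(m) = -16.064284 < 0 → root in [1.853350, 3.800000]
step 2: m = 2.826675, f(m) = 2.082209 > 0 → root in [1.853350, 2.826675]
step 3: m = 2.340012, f(m) = -8.653666 < 0 → root in [2.340012, 2.826675]
Midpoint of [2.340012, 2.826675] = 2.583344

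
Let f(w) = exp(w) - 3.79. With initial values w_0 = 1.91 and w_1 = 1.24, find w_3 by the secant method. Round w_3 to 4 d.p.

1.3335

Secant update: w_(k+1) = w_k − f(w_k)·(w_k − w_(k-1))/(f(w_k) − f(w_(k-1))).
f(w_0) = 2.963089, f(w_1) = -0.334387
w_2 = 1.240000 - (-0.334387)·(1.240000 - 1.910000)/(-0.334387 - (2.963089)) = 1.307943; f(w_2) = -0.091444
w_3 = 1.307943 - (-0.091444)·(1.307943 - 1.240000)/(-0.091444 - (-0.334387)) = 1.333516; f(w_3) = 0.004361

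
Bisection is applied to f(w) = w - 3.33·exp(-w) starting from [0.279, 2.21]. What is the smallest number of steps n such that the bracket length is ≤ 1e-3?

Initial width b − a = 2.21 − 0.279 = 1.931000.
After n steps the width is (b−a)/2^n; need (b−a)/2^n ≤ 1e-3.
So n ≥ log₂(1.931000/1e-3) = log₂(1931.0000) ≈ 10.9151.
Hence n = 11.

11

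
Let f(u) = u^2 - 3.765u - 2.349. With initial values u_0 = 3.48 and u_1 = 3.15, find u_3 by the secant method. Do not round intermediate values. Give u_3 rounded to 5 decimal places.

4.21330

Secant update: u_(k+1) = u_k − f(u_k)·(u_k − u_(k-1))/(f(u_k) − f(u_(k-1))).
f(u_0) = -3.340800, f(u_1) = -4.286250
u_2 = 3.150000 - (-4.286250)·(3.150000 - 3.480000)/(-4.286250 - (-3.340800)) = 4.646073; f(u_2) = 1.744531
u_3 = 4.646073 - (1.744531)·(4.646073 - 3.150000)/(1.744531 - (-4.286250)) = 4.213302; f(u_3) = -0.460166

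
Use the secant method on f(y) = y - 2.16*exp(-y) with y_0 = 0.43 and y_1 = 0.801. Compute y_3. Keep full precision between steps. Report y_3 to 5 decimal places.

0.88821

f(y_0) = -0.975100, f(y_1) = -0.168580
y_2 = 0.801000 - (-0.168580)·(0.801000 - 0.430000)/(-0.168580 - (-0.975100)) = 0.878547; f(y_2) = -0.018686
y_3 = 0.878547 - (-0.018686)·(0.878547 - 0.801000)/(-0.018686 - (-0.168580)) = 0.888215; f(y_3) = -0.000387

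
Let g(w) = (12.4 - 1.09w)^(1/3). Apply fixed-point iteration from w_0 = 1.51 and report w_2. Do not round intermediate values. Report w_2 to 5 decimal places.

2.15401

w_1 = g(1.510000) = 2.207283
w_2 = g(2.207283) = 2.154008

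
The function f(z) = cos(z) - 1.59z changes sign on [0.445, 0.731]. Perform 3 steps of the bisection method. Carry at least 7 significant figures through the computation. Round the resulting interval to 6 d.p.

f(0.445000) = 0.195061, f(0.731000) = -0.417783 (opposite signs)
step 1: m = 0.588000, f(m) = -0.102868 < 0 → root in [0.445000, 0.588000]
step 2: m = 0.516500, f(m) = 0.048318 > 0 → root in [0.516500, 0.588000]
step 3: m = 0.552250, f(m) = -0.026731 < 0 → root in [0.516500, 0.552250]

[0.516500, 0.552250]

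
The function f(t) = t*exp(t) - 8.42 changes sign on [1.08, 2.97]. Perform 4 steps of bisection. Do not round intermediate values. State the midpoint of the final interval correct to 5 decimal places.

1.61156

f(1.080000) = -5.239746, f(2.970000) = 49.471001 (opposite signs)
step 1: m = 2.025000, f(m) = 6.921625 > 0 → root in [1.080000, 2.025000]
step 2: m = 1.552500, f(m) = -1.087133 < 0 → root in [1.552500, 2.025000]
step 3: m = 1.788750, f(m) = 2.280249 > 0 → root in [1.552500, 1.788750]
step 4: m = 1.670625, f(m) = 0.460189 > 0 → root in [1.552500, 1.670625]
Midpoint of [1.552500, 1.670625] = 1.611563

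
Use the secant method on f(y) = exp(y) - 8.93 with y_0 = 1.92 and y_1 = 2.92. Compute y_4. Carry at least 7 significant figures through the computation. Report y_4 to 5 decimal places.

f(y_0) = -2.109042, f(y_1) = 9.611287
y_2 = 2.920000 - (9.611287)·(2.920000 - 1.920000)/(9.611287 - (-2.109042)) = 2.099947; f(y_2) = -0.764260
y_3 = 2.099947 - (-0.764260)·(2.099947 - 2.920000)/(-0.764260 - (9.611287)) = 2.160352; f(y_3) = -0.255808
y_4 = 2.160352 - (-0.255808)·(2.160352 - 2.099947)/(-0.255808 - (-0.764260)) = 2.190743; f(y_4) = 0.011850

2.19074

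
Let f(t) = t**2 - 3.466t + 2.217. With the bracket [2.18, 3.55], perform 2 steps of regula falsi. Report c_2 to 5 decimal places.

2.55311

f(2.180000) = -0.586480, f(3.550000) = 2.515200
step 1: c = 2.439046, f(c) = -0.287788 < 0 → new bracket [2.439046, 3.550000]
step 2: c = 2.553110, f(c) = -0.113709 < 0 → new bracket [2.553110, 3.550000]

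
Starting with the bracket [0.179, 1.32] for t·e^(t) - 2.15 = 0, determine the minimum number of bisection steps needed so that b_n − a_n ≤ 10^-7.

24

Initial width b − a = 1.32 − 0.179 = 1.141000.
After n steps the width is (b−a)/2^n; need (b−a)/2^n ≤ 10^-7.
So n ≥ log₂(1.141000/10^-7) = log₂(11410000.0000) ≈ 23.4438.
Hence n = 24.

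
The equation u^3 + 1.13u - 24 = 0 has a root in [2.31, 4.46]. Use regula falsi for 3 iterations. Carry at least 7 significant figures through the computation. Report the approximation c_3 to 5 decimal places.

f(2.310000) = -9.063309, f(4.460000) = 69.756336
step 1: c = 2.557224, f(c) = -4.387638 < 0 → new bracket [2.557224, 4.460000]
step 2: c = 2.669825, f(c) = -1.952673 < 0 → new bracket [2.669825, 4.460000]
step 3: c = 2.718573, f(c) = -0.836031 < 0 → new bracket [2.718573, 4.460000]

2.71857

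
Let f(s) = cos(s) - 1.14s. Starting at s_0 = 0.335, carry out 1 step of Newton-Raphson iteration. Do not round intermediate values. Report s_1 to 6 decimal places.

f'(s) = -sin(s) - 1.14
s_0 = 0.335000: f = 0.562510, f' = -1.468769 → s_1 = 0.335000 - (0.562510)/(-1.468769) = 0.717981

0.717981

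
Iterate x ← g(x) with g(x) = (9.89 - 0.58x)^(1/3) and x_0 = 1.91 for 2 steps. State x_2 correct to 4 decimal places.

2.0562

x_1 = g(1.910000) = 2.063167
x_2 = g(2.063167) = 2.056187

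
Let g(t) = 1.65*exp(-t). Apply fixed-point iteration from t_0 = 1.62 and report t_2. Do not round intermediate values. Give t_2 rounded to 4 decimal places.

1.1903

t_1 = g(1.620000) = 0.326533
t_2 = g(0.326533) = 1.190344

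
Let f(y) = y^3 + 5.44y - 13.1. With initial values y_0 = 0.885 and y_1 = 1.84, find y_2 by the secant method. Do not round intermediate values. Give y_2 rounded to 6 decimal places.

f(y_0) = -7.592446, f(y_1) = 3.139104
y_2 = 1.840000 - (3.139104)·(1.840000 - 0.885000)/(3.139104 - (-7.592446)) = 1.560651; f(y_2) = -0.808884

1.560651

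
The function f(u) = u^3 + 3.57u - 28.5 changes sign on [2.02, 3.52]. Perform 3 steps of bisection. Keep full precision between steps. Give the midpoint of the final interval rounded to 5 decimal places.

2.67625

f(2.020000) = -13.046192, f(3.520000) = 27.680608 (opposite signs)
step 1: m = 2.770000, f(m) = 2.642833 > 0 → root in [2.020000, 2.770000]
step 2: m = 2.395000, f(m) = -6.212070 < 0 → root in [2.395000, 2.770000]
step 3: m = 2.582500, f(m) = -2.056992 < 0 → root in [2.582500, 2.770000]
Midpoint of [2.582500, 2.770000] = 2.676250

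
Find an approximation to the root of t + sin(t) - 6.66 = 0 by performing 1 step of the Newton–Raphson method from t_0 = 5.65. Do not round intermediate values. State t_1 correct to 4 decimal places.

6.5368

f'(t) = 1 + cos(t)
t_0 = 5.650000: f = -1.601716, f' = 1.806147 → t_1 = 5.650000 - (-1.601716)/(1.806147) = 6.536814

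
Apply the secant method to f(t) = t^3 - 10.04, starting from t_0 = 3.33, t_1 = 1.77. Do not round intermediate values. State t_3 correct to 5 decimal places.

2.19263

f(t_0) = 26.886037, f(t_1) = -4.494767
t_2 = 1.770000 - (-4.494767)·(1.770000 - 3.330000)/(-4.494767 - (26.886037)) = 1.993443; f(t_2) = -2.118420
t_3 = 1.993443 - (-2.118420)·(1.993443 - 1.770000)/(-2.118420 - (-4.494767)) = 2.192635; f(t_3) = 0.501413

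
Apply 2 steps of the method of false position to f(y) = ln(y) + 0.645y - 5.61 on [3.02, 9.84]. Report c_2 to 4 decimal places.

f(3.020000) = -2.556843, f(9.840000) = 3.023256
step 1: c = 6.144975, f(c) = 0.169144 > 0 → new bracket [3.020000, 6.144975]
step 2: c = 5.951075, f(c) = 0.012015 > 0 → new bracket [3.020000, 5.951075]

5.9511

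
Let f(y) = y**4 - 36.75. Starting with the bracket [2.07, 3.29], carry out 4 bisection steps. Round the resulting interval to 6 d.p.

[2.451250, 2.527500]

f(2.070000) = -18.389632, f(3.290000) = 80.411141 (opposite signs)
step 1: m = 2.680000, f(m) = 14.836870 > 0 → root in [2.070000, 2.680000]
step 2: m = 2.375000, f(m) = -4.933350 < 0 → root in [2.375000, 2.680000]
step 3: m = 2.527500, f(m) = 4.059818 > 0 → root in [2.375000, 2.527500]
step 4: m = 2.451250, f(m) = -0.646407 < 0 → root in [2.451250, 2.527500]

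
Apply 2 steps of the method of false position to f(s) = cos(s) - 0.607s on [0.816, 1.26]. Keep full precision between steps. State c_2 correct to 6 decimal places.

0.953155

False-position update: c = (a·f(b) − b·f(a))/(f(b) − f(a)); replace the endpoint whose sign matches f(c).
f(0.816000) = 0.189828, f(1.260000) = -0.459003
step 1: c = 0.945901, f(c) = 0.010851 > 0 → new bracket [0.945901, 1.260000]
step 2: c = 0.953155, f(c) = 0.000549 > 0 → new bracket [0.953155, 1.260000]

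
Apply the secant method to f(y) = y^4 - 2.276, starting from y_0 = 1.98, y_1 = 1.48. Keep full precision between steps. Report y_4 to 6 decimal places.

1.232928

f(y_0) = 13.093536, f(y_1) = 2.521852
y_2 = 1.480000 - (2.521852)·(1.480000 - 1.980000)/(2.521852 - (13.093536)) = 1.360726; f(y_2) = 1.152332
y_3 = 1.360726 - (1.152332)·(1.360726 - 1.480000)/(1.152332 - (2.521852)) = 1.260368; f(y_3) = 0.247416
y_4 = 1.260368 - (0.247416)·(1.260368 - 1.360726)/(0.247416 - (1.152332)) = 1.232928; f(y_4) = 0.034740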